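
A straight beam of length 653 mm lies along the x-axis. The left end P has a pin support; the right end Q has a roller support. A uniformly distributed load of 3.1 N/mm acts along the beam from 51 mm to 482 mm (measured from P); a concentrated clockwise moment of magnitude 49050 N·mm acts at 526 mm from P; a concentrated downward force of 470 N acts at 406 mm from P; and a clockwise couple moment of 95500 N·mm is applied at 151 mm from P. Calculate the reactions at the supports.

P_x = 0, P_y = 747.2 N, Q_y = 1059 N

Resultant of the distributed load: 3.1 × 431 = 1336.1 N at 266.5 mm from P.
ΣM about P: Q_y·653 − (3.1·431)·266.5 − 49050 − 470·406 − 95500 = 0 → Q_y = 691440.65/653 = 1058.87 ≈ 1059 N.
ΣF_y = 0: P_y + 1058.87 − 3.1·431 − 470 = 0 → P_y = 747.2 N.
ΣF_x = 0: no horizontal applied forces, so P_x = 0.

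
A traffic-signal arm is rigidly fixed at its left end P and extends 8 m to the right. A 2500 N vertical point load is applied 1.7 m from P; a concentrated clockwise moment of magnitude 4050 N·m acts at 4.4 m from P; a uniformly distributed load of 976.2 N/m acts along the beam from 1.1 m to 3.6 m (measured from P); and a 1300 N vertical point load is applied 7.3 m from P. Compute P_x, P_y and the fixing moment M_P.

P_x = 0, P_y = 6240 N, M_P = 23530 N·m

Resultant of the distributed load: 976.2 × 2.5 = 2440.5 N at 2.35 m from P.
ΣF_x = 0: P_x = 0.
ΣF_y = 0: P_y − 2500 − 976.2·2.5 − 1300 = 0 → P_y = 6240 N.
ΣM about P: M_P − 2500·1.7 − 4050 − (976.2·2.5)·2.35 − 1300·7.3 = 0 → M_P = 23530 N·m.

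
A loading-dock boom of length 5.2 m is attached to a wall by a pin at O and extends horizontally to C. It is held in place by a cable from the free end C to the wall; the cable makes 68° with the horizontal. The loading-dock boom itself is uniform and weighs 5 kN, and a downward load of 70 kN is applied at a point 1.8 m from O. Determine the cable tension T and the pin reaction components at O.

ΣM about O: T·sin68°·5.2 − 5·2.6 − 70·1.8 = 0 → T = 139/(5.2·0.927184) = 28.8301 ≈ 28.83 kN.
ΣF_x = 0: O_x − T·cos68° = 0 → O_x = 28.8301 × 0.374607 = 10.80 kN.
ΣF_y = 0: O_y + T·sin68° − 5 − 70 = 0 → O_y = 75 − 28.8301 × 0.927184 = 48.27 kN.

T = 28.83 kN, O_x = 10.80 kN, O_y = 48.27 kN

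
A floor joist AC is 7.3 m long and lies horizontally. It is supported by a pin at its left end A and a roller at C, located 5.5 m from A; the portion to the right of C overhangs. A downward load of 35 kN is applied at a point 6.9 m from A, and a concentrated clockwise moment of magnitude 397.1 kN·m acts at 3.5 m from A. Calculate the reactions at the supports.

A_x = 0, A_y = -81.11 kN, C_y = 116.1 kN

ΣM about A: C_y·5.5 − 35·6.9 − 397.1 = 0 → C_y = 638.6/5.5 = 116.109 ≈ 116.1 kN.
ΣF_y = 0: A_y + 116.109 − 35 = 0 → A_y = -81.11 kN.
ΣF_x = 0: no horizontal applied forces, so A_x = 0.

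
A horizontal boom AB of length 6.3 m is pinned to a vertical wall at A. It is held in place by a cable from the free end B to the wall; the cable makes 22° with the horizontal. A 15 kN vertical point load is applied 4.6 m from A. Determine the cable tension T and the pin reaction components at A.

T = 29.24 kN, A_x = 27.11 kN, A_y = 4.048 kN

ΣM about A: T·sin22°·6.3 − 15·4.6 = 0 → T = 69/(6.3·0.374607) = 29.237 ≈ 29.24 kN.
ΣF_x = 0: A_x − T·cos22° = 0 → A_x = 29.237 × 0.927184 = 27.11 kN.
ΣF_y = 0: A_y + T·sin22° − 15 = 0 → A_y = 15 − 29.237 × 0.374607 = 4.048 kN.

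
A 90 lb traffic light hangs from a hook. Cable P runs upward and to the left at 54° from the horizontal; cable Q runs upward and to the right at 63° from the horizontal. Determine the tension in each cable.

ΣF_x = 0: −T_P·cos54° + T_Q·cos63° = 0 → T_Q = 1.29471·T_P.
ΣF_y = 0: T_P·sin54° + T_Q·sin63° = 90.
Substitute: T_P·(0.809017 + 1.29471·0.891007) = 90 → T_P = 45.8572 ≈ 45.86 lb.
Then T_Q = 1.29471 × 45.8572 = 59.37 lb.

T_P = 45.86 lb, T_Q = 59.37 lb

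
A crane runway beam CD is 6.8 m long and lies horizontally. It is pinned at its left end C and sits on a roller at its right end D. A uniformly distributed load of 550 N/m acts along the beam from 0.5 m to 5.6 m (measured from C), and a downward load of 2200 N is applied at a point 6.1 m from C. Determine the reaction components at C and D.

Resultant of the distributed load: 550 × 5.1 = 2805 N at 3.05 m from C.
Taking moments about C: D_y·6.8 − (550·5.1)·3.05 − 2200·6.1 = 0 → D_y = 21975.25/6.8 = 3231.65 ≈ 3232 N.
ΣF_y = 0: C_y + 3231.65 − 550·5.1 − 2200 = 0 → C_y = 1773 N.
ΣF_x = 0: no horizontal applied forces, so C_x = 0.

C_x = 0, C_y = 1773 N, D_y = 3232 N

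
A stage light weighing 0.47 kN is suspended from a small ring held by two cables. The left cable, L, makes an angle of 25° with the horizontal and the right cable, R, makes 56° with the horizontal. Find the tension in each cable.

T_L = 0.2661 kN, T_R = 0.4313 kN

ΣF_x = 0: −T_L·cos25° + T_R·cos56° = 0 → T_R = 1.62074·T_L.
ΣF_y = 0: T_L·sin25° + T_R·sin56° = 0.47.
Substitute: T_L·(0.422618 + 1.62074·0.829038) = 0.47 → T_L = 0.266097 ≈ 0.2661 kN.
Then T_R = 1.62074 × 0.266097 = 0.4313 kN.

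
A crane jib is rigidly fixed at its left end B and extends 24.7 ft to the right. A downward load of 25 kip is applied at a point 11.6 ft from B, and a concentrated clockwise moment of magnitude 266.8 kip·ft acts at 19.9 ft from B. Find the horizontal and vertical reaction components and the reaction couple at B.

ΣF_x = 0: B_x = 0.
ΣF_y = 0: B_y − 25 = 0 → B_y = 25.00 kip.
ΣM about B: M_B − 25·11.6 − 266.8 = 0 → M_B = 556.8 kip·ft.

B_x = 0, B_y = 25.00 kip, M_B = 556.8 kip·ft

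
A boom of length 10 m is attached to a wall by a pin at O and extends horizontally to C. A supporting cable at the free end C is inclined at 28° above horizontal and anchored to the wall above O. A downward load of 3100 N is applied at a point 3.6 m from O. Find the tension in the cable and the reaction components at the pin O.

ΣM about O: T·sin28°·10 − 3100·3.6 = 0 → T = 11160/(10·0.469472) = 2377.14 ≈ 2377 N.
ΣF_x = 0: O_x − T·cos28° = 0 → O_x = 2377.14 × 0.882948 = 2099 N.
ΣF_y = 0: O_y + T·sin28° − 3100 = 0 → O_y = 3100 − 2377.14 × 0.469472 = 1984 N.

T = 2377 N, O_x = 2099 N, O_y = 1984 N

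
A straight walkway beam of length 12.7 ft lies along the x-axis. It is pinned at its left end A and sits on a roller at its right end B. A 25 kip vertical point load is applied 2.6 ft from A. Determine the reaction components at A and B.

Moments about A: B_y·12.7 − 25·2.6 = 0 → B_y = 65/12.7 = 5.11811 ≈ 5.118 kip.
ΣF_y = 0: A_y + 5.11811 − 25 = 0 → A_y = 19.88 kip.
ΣF_x = 0: no horizontal applied forces, so A_x = 0.

A_x = 0, A_y = 19.88 kip, B_y = 5.118 kip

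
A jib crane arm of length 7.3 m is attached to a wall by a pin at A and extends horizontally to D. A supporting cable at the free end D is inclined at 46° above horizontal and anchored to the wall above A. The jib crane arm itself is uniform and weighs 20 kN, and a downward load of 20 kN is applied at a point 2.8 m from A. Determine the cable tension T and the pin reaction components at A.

ΣM about A: T·sin46°·7.3 − 20·3.65 − 20·2.8 = 0 → T = 129/(7.3·0.71934) = 24.5659 ≈ 24.57 kN.
ΣF_x = 0: A_x − T·cos46° = 0 → A_x = 24.5659 × 0.694658 = 17.06 kN.
ΣF_y = 0: A_y + T·sin46° − 20 − 20 = 0 → A_y = 40 − 24.5659 × 0.71934 = 22.33 kN.

T = 24.57 kN, A_x = 17.06 kN, A_y = 22.33 kN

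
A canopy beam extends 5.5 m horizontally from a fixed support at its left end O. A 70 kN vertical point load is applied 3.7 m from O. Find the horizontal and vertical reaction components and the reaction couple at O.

ΣF_x = 0: O_x = 0.
ΣF_y = 0: O_y − 70 = 0 → O_y = 70.00 kN.
ΣM about O: M_O − 70·3.7 = 0 → M_O = 259.0 kN·m.

O_x = 0, O_y = 70.00 kN, M_O = 259.0 kN·m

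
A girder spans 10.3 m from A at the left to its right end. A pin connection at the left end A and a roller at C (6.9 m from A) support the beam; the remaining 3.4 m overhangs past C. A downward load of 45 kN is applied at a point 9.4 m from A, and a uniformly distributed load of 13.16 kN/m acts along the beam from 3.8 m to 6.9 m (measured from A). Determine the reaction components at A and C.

A_x = 0, A_y = -7.140 kN, C_y = 92.94 kN

Resultant of the distributed load: 13.16 × 3.1 = 40.796 kN at 5.35 m from A.
ΣM about A: C_y·6.9 − 45·9.4 − (13.16·3.1)·5.35 = 0 → C_y = 641.2586/6.9 = 92.936 ≈ 92.94 kN.
ΣF_y = 0: A_y + 92.936 − 45 − 13.16·3.1 = 0 → A_y = -7.140 kN.
ΣF_x = 0: no horizontal applied forces, so A_x = 0.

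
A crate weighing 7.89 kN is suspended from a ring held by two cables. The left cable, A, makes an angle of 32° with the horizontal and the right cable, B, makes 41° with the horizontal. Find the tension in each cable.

T_A = 6.227 kN, T_B = 6.997 kN

ΣF_x = 0: −T_A·cos32° + T_B·cos41° = 0 → T_B = 1.12367·T_A.
ΣF_y = 0: T_A·sin32° + T_B·sin41° = 7.89.
Substitute: T_A·(0.529919 + 1.12367·0.656059) = 7.89 → T_A = 6.22675 ≈ 6.227 kN.
Then T_B = 1.12367 × 6.22675 = 6.997 kN.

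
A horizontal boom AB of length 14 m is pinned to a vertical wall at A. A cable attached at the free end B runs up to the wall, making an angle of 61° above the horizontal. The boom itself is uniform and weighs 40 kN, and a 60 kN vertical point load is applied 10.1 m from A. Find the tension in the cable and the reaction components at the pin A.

ΣM about A: T·sin61°·14 − 40·7 − 60·10.1 = 0 → T = 886/(14·0.87462) = 72.358 ≈ 72.36 kN.
ΣF_x = 0: A_x − T·cos61° = 0 → A_x = 72.358 × 0.48481 = 35.08 kN.
ΣF_y = 0: A_y + T·sin61° − 40 − 60 = 0 → A_y = 100 − 72.358 × 0.87462 = 36.71 kN.

T = 72.36 kN, A_x = 35.08 kN, A_y = 36.71 kN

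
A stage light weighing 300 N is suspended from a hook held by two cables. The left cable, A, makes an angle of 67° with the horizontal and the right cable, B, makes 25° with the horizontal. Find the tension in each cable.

ΣF_x = 0: −T_A·cos67° + T_B·cos25° = 0 → T_B = 0.431124·T_A.
ΣF_y = 0: T_A·sin67° + T_B·sin25° = 300.
Substitute: T_A·(0.920505 + 0.431124·0.422618) = 300 → T_A = 272.058 ≈ 272.1 N.
Then T_B = 0.431124 × 272.058 = 117.3 N.

T_A = 272.1 N, T_B = 117.3 N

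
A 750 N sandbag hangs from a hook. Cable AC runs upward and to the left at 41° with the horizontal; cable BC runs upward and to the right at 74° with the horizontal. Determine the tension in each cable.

T_AC = 228.1 N, T_BC = 624.5 N

ΣF_x = 0: −T_AC·cos41° + T_BC·cos74° = 0 → T_BC = 2.73805·T_AC.
ΣF_y = 0: T_AC·sin41° + T_BC·sin74° = 750.
Substitute: T_AC·(0.656059 + 2.73805·0.961262) = 750 → T_AC = 228.099 ≈ 228.1 N.
Then T_BC = 2.73805 × 228.099 = 624.5 N.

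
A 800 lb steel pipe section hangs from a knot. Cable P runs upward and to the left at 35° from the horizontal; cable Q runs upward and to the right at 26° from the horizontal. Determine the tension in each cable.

T_P = 822.1 lb, T_Q = 749.3 lb

ΣF_x = 0: −T_P·cos35° + T_Q·cos26° = 0 → T_Q = 0.91139·T_P.
ΣF_y = 0: T_P·sin35° + T_Q·sin26° = 800.
Substitute: T_P·(0.573576 + 0.91139·0.438371) = 800 → T_P = 822.112 ≈ 822.1 lb.
Then T_Q = 0.91139 × 822.112 = 749.3 lb.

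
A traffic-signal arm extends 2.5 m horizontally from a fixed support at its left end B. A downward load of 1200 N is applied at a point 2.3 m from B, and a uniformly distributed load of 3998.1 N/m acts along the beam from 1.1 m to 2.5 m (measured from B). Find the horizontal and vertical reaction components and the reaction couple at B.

Resultant of the distributed load: 3998.1 × 1.4 = 5597.34 N at 1.8 m from B.
ΣF_x = 0: B_x = 0.
ΣF_y = 0: B_y − 1200 − 3998.1·1.4 = 0 → B_y = 6797 N.
ΣM about B: M_B − 1200·2.3 − (3998.1·1.4)·1.8 = 0 → M_B = 12840 N·m.

B_x = 0, B_y = 6797 N, M_B = 12840 N·m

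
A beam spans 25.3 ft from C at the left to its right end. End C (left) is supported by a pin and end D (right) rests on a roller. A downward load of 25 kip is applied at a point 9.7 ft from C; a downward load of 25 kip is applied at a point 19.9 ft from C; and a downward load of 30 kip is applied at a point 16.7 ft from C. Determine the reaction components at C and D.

ΣM about C: D_y·25.3 − 25·9.7 − 25·19.9 − 30·16.7 = 0 → D_y = 1241/25.3 = 49.0514 ≈ 49.05 kip.
ΣF_y = 0: C_y + 49.0514 − 25 − 25 − 30 = 0 → C_y = 30.95 kip.
ΣF_x = 0: no horizontal applied forces, so C_x = 0.

C_x = 0, C_y = 30.95 kip, D_y = 49.05 kip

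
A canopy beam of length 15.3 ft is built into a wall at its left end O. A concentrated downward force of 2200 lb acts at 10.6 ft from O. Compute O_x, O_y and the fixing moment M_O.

ΣF_x = 0: O_x = 0.
ΣF_y = 0: O_y − 2200 = 0 → O_y = 2200 lb.
ΣM about O: M_O − 2200·10.6 = 0 → M_O = 23320 lb·ft.

O_x = 0, O_y = 2200 lb, M_O = 23320 lb·ft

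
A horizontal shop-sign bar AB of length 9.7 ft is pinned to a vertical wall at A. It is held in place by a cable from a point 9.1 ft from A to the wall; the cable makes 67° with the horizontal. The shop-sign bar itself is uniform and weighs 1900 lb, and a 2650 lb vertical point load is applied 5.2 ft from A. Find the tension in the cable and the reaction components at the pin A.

ΣM about A: T·sin67°·9.1 − 1900·4.85 − 2650·5.2 = 0 → T = 22995/(9.1·0.920505) = 2745.15 ≈ 2745 lb.
ΣF_x = 0: A_x − T·cos67° = 0 → A_x = 2745.15 × 0.390731 = 1073 lb.
ΣF_y = 0: A_y + T·sin67° − 1900 − 2650 = 0 → A_y = 4550 − 2745.15 × 0.920505 = 2023 lb.

T = 2745 lb, A_x = 1073 lb, A_y = 2023 lb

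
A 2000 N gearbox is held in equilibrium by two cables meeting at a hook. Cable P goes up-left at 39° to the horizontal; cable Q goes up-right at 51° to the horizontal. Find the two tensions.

T_P = 1259 N, T_Q = 1554 N

ΣF_x = 0: −T_P·cos39° + T_Q·cos51° = 0 → T_Q = 1.2349·T_P.
ΣF_y = 0: T_P·sin39° + T_Q·sin51° = 2000.
Substitute: T_P·(0.62932 + 1.2349·0.777146) = 2000 → T_P = 1258.64 ≈ 1259 N.
Then T_Q = 1.2349 × 1258.64 = 1554 N.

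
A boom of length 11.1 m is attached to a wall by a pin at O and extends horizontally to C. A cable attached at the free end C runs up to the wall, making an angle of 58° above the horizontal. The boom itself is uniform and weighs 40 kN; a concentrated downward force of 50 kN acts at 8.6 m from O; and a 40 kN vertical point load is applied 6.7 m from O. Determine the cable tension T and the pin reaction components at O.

T = 97.73 kN, O_x = 51.79 kN, O_y = 47.12 kN

ΣM about O: T·sin58°·11.1 − 40·5.55 − 50·8.6 − 40·6.7 = 0 → T = 920/(11.1·0.848048) = 97.7337 ≈ 97.73 kN.
ΣF_x = 0: O_x − T·cos58° = 0 → O_x = 97.7337 × 0.529919 = 51.79 kN.
ΣF_y = 0: O_y + T·sin58° − 40 − 50 − 40 = 0 → O_y = 130 − 97.7337 × 0.848048 = 47.12 kN.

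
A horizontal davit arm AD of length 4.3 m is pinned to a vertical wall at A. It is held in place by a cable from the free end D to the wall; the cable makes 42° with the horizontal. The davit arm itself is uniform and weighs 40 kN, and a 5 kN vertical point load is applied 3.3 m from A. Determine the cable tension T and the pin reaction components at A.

ΣM about A: T·sin42°·4.3 − 40·2.15 − 5·3.3 = 0 → T = 102.5/(4.3·0.669131) = 35.6241 ≈ 35.62 kN.
ΣF_x = 0: A_x − T·cos42° = 0 → A_x = 35.6241 × 0.743145 = 26.47 kN.
ΣF_y = 0: A_y + T·sin42° − 40 − 5 = 0 → A_y = 45 − 35.6241 × 0.669131 = 21.16 kN.

T = 35.62 kN, A_x = 26.47 kN, A_y = 21.16 kN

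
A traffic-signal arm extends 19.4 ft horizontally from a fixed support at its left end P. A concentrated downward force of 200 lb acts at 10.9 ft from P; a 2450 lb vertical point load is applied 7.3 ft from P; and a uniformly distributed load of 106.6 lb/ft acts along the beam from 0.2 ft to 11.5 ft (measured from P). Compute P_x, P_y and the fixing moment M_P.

Resultant of the distributed load: 106.6 × 11.3 = 1204.58 lb at 5.85 ft from P.
ΣF_x = 0: P_x = 0.
ΣF_y = 0: P_y − 200 − 2450 − 106.6·11.3 = 0 → P_y = 3855 lb.
ΣM about P: M_P − 200·10.9 − 2450·7.3 − (106.6·11.3)·5.85 = 0 → M_P = 27110 lb·ft.

P_x = 0, P_y = 3855 lb, M_P = 27110 lb·ft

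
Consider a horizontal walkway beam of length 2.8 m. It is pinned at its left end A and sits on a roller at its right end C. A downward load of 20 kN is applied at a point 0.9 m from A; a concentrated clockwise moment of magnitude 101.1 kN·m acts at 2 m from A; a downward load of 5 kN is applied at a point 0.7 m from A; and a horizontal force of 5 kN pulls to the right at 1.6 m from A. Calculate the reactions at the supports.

Taking moments about A: C_y·2.8 − 20·0.9 − 101.1 − 5·0.7 = 0 → C_y = 122.6/2.8 = 43.7857 ≈ 43.79 kN.
ΣF_y = 0: A_y + 43.7857 − 20 − 5 = 0 → A_y = -18.79 kN.
ΣF_x = 0: A_x + 5 = 0 → A_x = -5.000 kN.

A_x = -5.000 kN, A_y = -18.79 kN, C_y = 43.79 kN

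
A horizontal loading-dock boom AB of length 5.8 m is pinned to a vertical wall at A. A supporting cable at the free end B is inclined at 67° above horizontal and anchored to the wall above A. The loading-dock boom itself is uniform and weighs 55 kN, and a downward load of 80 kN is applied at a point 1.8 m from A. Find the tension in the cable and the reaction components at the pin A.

T = 56.85 kN, A_x = 22.21 kN, A_y = 82.67 kN

ΣM about A: T·sin67°·5.8 − 55·2.9 − 80·1.8 = 0 → T = 303.5/(5.8·0.920505) = 56.8466 ≈ 56.85 kN.
ΣF_x = 0: A_x − T·cos67° = 0 → A_x = 56.8466 × 0.390731 = 22.21 kN.
ΣF_y = 0: A_y + T·sin67° − 55 − 80 = 0 → A_y = 135 − 56.8466 × 0.920505 = 82.67 kN.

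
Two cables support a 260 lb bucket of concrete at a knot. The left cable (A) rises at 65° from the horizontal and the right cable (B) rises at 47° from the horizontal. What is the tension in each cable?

ΣF_x = 0: −T_A·cos65° + T_B·cos47° = 0 → T_B = 0.619676·T_A.
ΣF_y = 0: T_A·sin65° + T_B·sin47° = 260.
Substitute: T_A·(0.906308 + 0.619676·0.731354) = 260 → T_A = 191.245 ≈ 191.2 lb.
Then T_B = 0.619676 × 191.245 = 118.5 lb.

T_A = 191.2 lb, T_B = 118.5 lb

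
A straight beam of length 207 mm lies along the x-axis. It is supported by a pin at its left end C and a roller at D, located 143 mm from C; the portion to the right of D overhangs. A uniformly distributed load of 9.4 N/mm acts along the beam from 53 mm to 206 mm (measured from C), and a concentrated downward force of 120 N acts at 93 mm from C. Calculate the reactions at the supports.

C_x = 0, C_y = 177.7 N, D_y = 1380 N

Resultant of the distributed load: 9.4 × 153 = 1438.2 N at 129.5 mm from C.
ΣM about C: D_y·143 − (9.4·153)·129.5 − 120·93 = 0 → D_y = 197406.9/143 = 1380.47 ≈ 1380 N.
ΣF_y = 0: C_y + 1380.47 − 9.4·153 − 120 = 0 → C_y = 177.7 N.
ΣF_x = 0: no horizontal applied forces, so C_x = 0.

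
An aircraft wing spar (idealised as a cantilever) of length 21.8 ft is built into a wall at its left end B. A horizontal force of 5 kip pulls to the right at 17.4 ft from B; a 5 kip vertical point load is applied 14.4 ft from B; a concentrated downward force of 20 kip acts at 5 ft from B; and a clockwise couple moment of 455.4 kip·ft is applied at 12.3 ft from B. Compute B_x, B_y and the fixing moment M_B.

ΣF_x = 0: B_x + 5 = 0 → B_x = -5.000 kip.
ΣF_y = 0: B_y − 5 − 20 = 0 → B_y = 25.00 kip.
ΣM about B: M_B − 5·14.4 − 20·5 − 455.4 = 0 → M_B = 627.4 kip·ft.

B_x = -5.000 kip, B_y = 25.00 kip, M_B = 627.4 kip·ft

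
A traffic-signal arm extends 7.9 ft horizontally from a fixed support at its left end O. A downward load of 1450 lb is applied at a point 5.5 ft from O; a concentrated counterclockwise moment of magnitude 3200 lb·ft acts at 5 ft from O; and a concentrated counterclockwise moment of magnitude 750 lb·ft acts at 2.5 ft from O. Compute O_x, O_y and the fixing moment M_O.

O_x = 0, O_y = 1450 lb, M_O = 4025 lb·ft

ΣF_x = 0: O_x = 0.
ΣF_y = 0: O_y − 1450 = 0 → O_y = 1450 lb.
ΣM about O: M_O − 1450·5.5 + 3200 + 750 = 0 → M_O = 4025 lb·ft.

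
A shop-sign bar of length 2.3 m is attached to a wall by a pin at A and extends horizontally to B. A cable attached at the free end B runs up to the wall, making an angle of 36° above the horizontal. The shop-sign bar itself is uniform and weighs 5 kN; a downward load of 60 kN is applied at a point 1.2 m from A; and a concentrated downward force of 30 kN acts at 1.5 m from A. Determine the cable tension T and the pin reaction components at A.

T = 90.80 kN, A_x = 73.46 kN, A_y = 41.63 kN

ΣM about A: T·sin36°·2.3 − 5·1.15 − 60·1.2 − 30·1.5 = 0 → T = 122.75/(2.3·0.587785) = 90.7978 ≈ 90.80 kN.
ΣF_x = 0: A_x − T·cos36° = 0 → A_x = 90.7978 × 0.809017 = 73.46 kN.
ΣF_y = 0: A_y + T·sin36° − 5 − 60 − 30 = 0 → A_y = 95 − 90.7978 × 0.587785 = 41.63 kN.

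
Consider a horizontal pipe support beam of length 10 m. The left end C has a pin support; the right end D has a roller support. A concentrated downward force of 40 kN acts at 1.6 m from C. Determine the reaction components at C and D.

C_x = 0, C_y = 33.60 kN, D_y = 6.400 kN

Taking moments about C: D_y·10 − 40·1.6 = 0 → D_y = 64/10 = 6.400 kN.
ΣF_y = 0: C_y + 6.4 − 40 = 0 → C_y = 33.60 kN.
ΣF_x = 0: no horizontal applied forces, so C_x = 0.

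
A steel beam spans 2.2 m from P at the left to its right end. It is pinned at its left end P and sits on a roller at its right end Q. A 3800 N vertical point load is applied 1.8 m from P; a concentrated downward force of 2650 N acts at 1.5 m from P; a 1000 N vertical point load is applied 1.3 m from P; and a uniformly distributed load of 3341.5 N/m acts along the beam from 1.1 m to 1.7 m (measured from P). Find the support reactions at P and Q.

P_x = 0, P_y = 2672 N, Q_y = 6783 N

Resultant of the distributed load: 3341.5 × 0.6 = 2004.9 N at 1.4 m from P.
ΣM about P: Q_y·2.2 − 3800·1.8 − 2650·1.5 − 1000·1.3 − (3341.5·0.6)·1.4 = 0 → Q_y = 14921.86/2.2 = 6782.66 ≈ 6783 N.
ΣF_y = 0: P_y + 6782.66 − 3800 − 2650 − 1000 − 3341.5·0.6 = 0 → P_y = 2672 N.
ΣF_x = 0: no horizontal applied forces, so P_x = 0.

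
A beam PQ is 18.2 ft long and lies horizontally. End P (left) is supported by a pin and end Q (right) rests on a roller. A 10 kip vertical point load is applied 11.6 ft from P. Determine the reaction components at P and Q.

ΣM about P: Q_y·18.2 − 10·11.6 = 0 → Q_y = 116/18.2 = 6.37363 ≈ 6.374 kip.
ΣF_y = 0: P_y + 6.37363 − 10 = 0 → P_y = 3.626 kip.
ΣF_x = 0: no horizontal applied forces, so P_x = 0.

P_x = 0, P_y = 3.626 kip, Q_y = 6.374 kip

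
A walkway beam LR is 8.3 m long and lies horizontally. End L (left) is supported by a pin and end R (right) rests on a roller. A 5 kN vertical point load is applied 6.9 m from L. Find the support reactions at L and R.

Moments about L: R_y·8.3 − 5·6.9 = 0 → R_y = 34.5/8.3 = 4.15663 ≈ 4.157 kN.
ΣF_y = 0: L_y + 4.15663 − 5 = 0 → L_y = 0.8434 kN.
ΣF_x = 0: no horizontal applied forces, so L_x = 0.

L_x = 0, L_y = 0.8434 kN, R_y = 4.157 kN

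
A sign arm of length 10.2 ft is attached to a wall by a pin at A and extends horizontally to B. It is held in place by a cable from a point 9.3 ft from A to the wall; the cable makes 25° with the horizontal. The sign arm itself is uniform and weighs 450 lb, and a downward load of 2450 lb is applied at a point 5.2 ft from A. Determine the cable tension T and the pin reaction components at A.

T = 3825 lb, A_x = 3467 lb, A_y = 1283 lb

ΣM about A: T·sin25°·9.3 − 450·5.1 − 2450·5.2 = 0 → T = 15035/(9.3·0.422618) = 3825.36 ≈ 3825 lb.
ΣF_x = 0: A_x − T·cos25° = 0 → A_x = 3825.36 × 0.906308 = 3467 lb.
ΣF_y = 0: A_y + T·sin25° − 450 − 2450 = 0 → A_y = 2900 − 3825.36 × 0.422618 = 1283 lb.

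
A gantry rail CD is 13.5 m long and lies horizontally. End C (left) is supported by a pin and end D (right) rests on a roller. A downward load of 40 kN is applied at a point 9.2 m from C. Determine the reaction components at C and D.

C_x = 0, C_y = 12.74 kN, D_y = 27.26 kN

ΣM about C: D_y·13.5 − 40·9.2 = 0 → D_y = 368/13.5 = 27.2593 ≈ 27.26 kN.
ΣF_y = 0: C_y + 27.2593 − 40 = 0 → C_y = 12.74 kN.
ΣF_x = 0: no horizontal applied forces, so C_x = 0.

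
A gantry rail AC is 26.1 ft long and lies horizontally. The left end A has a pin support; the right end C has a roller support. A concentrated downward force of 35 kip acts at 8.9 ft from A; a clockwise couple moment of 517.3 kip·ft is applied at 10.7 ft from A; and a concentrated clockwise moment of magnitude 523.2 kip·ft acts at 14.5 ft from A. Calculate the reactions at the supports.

A_x = 0, A_y = -16.80 kip, C_y = 51.80 kip

ΣM about A: C_y·26.1 − 35·8.9 − 517.3 − 523.2 = 0 → C_y = 1352/26.1 = 51.8008 ≈ 51.80 kip.
ΣF_y = 0: A_y + 51.8008 − 35 = 0 → A_y = -16.80 kip.
ΣF_x = 0: no horizontal applied forces, so A_x = 0.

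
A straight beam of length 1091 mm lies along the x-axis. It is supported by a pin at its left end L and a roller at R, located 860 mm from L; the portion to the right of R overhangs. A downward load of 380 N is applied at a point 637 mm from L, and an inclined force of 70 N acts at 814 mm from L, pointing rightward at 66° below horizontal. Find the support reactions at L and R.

Moments about L: R_y·860 − 380·637 − 70·sin66°·814 = 0 → R_y = 294114/860 = 341.993 ≈ 342.0 N.
ΣF_y = 0: L_y + 341.993 − 380 − 70·sin66° = 0 → L_y = 102.0 N.
ΣF_x = 0: L_x + 70·cos66° = 0 → L_x = -28.47 N.

L_x = -28.47 N, L_y = 102.0 N, R_y = 342.0 N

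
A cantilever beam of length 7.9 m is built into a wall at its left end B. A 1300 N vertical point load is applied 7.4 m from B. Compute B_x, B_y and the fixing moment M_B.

B_x = 0, B_y = 1300 N, M_B = 9620 N·m

ΣF_x = 0: B_x = 0.
ΣF_y = 0: B_y − 1300 = 0 → B_y = 1300 N.
ΣM about B: M_B − 1300·7.4 = 0 → M_B = 9620 N·m.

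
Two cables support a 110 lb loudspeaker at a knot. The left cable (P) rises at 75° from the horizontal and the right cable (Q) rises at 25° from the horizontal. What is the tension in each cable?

T_P = 101.2 lb, T_Q = 28.91 lb

ΣF_x = 0: −T_P·cos75° + T_Q·cos25° = 0 → T_Q = 0.285575·T_P.
ΣF_y = 0: T_P·sin75° + T_Q·sin25° = 110.
Substitute: T_P·(0.965926 + 0.285575·0.422618) = 110 → T_P = 101.232 ≈ 101.2 lb.
Then T_Q = 0.285575 × 101.232 = 28.91 lb.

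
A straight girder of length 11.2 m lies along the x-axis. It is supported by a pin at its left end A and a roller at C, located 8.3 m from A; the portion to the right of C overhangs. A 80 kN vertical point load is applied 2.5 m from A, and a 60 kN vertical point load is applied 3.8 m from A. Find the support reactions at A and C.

A_x = 0, A_y = 88.43 kN, C_y = 51.57 kN

Taking moments about A: C_y·8.3 − 80·2.5 − 60·3.8 = 0 → C_y = 428/8.3 = 51.5663 ≈ 51.57 kN.
ΣF_y = 0: A_y + 51.5663 − 80 − 60 = 0 → A_y = 88.43 kN.
ΣF_x = 0: no horizontal applied forces, so A_x = 0.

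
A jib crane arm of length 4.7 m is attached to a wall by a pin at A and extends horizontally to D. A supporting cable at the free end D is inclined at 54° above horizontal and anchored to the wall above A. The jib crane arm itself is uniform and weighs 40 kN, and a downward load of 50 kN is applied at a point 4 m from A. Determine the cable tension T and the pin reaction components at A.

T = 77.32 kN, A_x = 45.45 kN, A_y = 27.45 kN

ΣM about A: T·sin54°·4.7 − 40·2.35 − 50·4 = 0 → T = 294/(4.7·0.809017) = 77.32 kN.
ΣF_x = 0: A_x − T·cos54° = 0 → A_x = 77.32 × 0.587785 = 45.45 kN.
ΣF_y = 0: A_y + T·sin54° − 40 − 50 = 0 → A_y = 90 − 77.32 × 0.809017 = 27.45 kN.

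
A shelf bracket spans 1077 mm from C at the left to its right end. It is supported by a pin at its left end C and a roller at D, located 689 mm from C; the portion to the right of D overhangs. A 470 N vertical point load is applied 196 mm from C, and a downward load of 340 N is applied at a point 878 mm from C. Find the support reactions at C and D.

Moments about C: D_y·689 − 470·196 − 340·878 = 0 → D_y = 390640/689 = 566.967 ≈ 567.0 N.
ΣF_y = 0: C_y + 566.967 − 470 − 340 = 0 → C_y = 243.0 N.
ΣF_x = 0: no horizontal applied forces, so C_x = 0.

C_x = 0, C_y = 243.0 N, D_y = 567.0 N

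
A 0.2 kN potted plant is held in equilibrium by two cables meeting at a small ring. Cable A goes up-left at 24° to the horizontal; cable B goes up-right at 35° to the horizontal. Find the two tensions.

T_A = 0.1911 kN, T_B = 0.2132 kN

ΣF_x = 0: −T_A·cos24° + T_B·cos35° = 0 → T_B = 1.11523·T_A.
ΣF_y = 0: T_A·sin24° + T_B·sin35° = 0.2.
Substitute: T_A·(0.406737 + 1.11523·0.573576) = 0.2 → T_A = 0.19113 ≈ 0.1911 kN.
Then T_B = 1.11523 × 0.19113 = 0.2132 kN.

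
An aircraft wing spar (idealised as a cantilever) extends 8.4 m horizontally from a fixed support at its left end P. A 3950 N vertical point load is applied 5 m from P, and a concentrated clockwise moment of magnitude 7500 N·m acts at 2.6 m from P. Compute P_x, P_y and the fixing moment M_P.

ΣF_x = 0: P_x = 0.
ΣF_y = 0: P_y − 3950 = 0 → P_y = 3950 N.
ΣM about P: M_P − 3950·5 − 7500 = 0 → M_P = 27250 N·m.

P_x = 0, P_y = 3950 N, M_P = 27250 N·m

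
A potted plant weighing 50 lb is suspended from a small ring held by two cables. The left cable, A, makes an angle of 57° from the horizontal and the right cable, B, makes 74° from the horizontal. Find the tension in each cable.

T_A = 18.26 lb, T_B = 36.08 lb

ΣF_x = 0: −T_A·cos57° + T_B·cos74° = 0 → T_B = 1.97593·T_A.
ΣF_y = 0: T_A·sin57° + T_B·sin74° = 50.
Substitute: T_A·(0.838671 + 1.97593·0.961262) = 50 → T_A = 18.2611 ≈ 18.26 lb.
Then T_B = 1.97593 × 18.2611 = 36.08 lb.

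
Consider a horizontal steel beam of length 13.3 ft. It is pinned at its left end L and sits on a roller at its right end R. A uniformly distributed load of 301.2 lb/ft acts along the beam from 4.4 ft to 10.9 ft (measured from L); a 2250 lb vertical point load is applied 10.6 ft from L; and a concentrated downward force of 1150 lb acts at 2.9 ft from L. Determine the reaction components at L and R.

Resultant of the distributed load: 301.2 × 6.5 = 1957.8 lb at 7.65 ft from L.
ΣM about L: R_y·13.3 − (301.2·6.5)·7.65 − 2250·10.6 − 1150·2.9 = 0 → R_y = 42162.17/13.3 = 3170.09 ≈ 3170 lb.
ΣF_y = 0: L_y + 3170.09 − 301.2·6.5 − 2250 − 1150 = 0 → L_y = 2188 lb.
ΣF_x = 0: no horizontal applied forces, so L_x = 0.

L_x = 0, L_y = 2188 lb, R_y = 3170 lb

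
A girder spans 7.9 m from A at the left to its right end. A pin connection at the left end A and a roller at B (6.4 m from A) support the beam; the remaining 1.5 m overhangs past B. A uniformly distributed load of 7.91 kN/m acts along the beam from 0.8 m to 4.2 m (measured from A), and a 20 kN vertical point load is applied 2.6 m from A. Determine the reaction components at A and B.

Resultant of the distributed load: 7.91 × 3.4 = 26.894 kN at 2.5 m from A.
Taking moments about A: B_y·6.4 − (7.91·3.4)·2.5 − 20·2.6 = 0 → B_y = 119.235/6.4 = 18.6305 ≈ 18.63 kN.
ΣF_y = 0: A_y + 18.6305 − 7.91·3.4 − 20 = 0 → A_y = 28.26 kN.
ΣF_x = 0: no horizontal applied forces, so A_x = 0.

A_x = 0, A_y = 28.26 kN, B_y = 18.63 kN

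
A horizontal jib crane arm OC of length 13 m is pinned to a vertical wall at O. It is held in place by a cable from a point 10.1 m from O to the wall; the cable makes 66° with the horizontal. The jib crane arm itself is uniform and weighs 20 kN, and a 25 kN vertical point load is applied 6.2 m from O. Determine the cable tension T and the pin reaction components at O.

T = 30.89 kN, O_x = 12.56 kN, O_y = 16.78 kN

ΣM about O: T·sin66°·10.1 − 20·6.5 − 25·6.2 = 0 → T = 285/(10.1·0.913545) = 30.8883 ≈ 30.89 kN.
ΣF_x = 0: O_x − T·cos66° = 0 → O_x = 30.8883 × 0.406737 = 12.56 kN.
ΣF_y = 0: O_y + T·sin66° − 20 − 25 = 0 → O_y = 45 − 30.8883 × 0.913545 = 16.78 kN.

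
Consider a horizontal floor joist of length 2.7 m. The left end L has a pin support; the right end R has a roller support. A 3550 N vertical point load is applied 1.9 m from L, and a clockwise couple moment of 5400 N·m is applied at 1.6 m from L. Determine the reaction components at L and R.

L_x = 0, L_y = -948.1 N, R_y = 4498 N

ΣM about L: R_y·2.7 − 3550·1.9 − 5400 = 0 → R_y = 12145/2.7 = 4498.15 ≈ 4498 N.
ΣF_y = 0: L_y + 4498.15 − 3550 = 0 → L_y = -948.1 N.
ΣF_x = 0: no horizontal applied forces, so L_x = 0.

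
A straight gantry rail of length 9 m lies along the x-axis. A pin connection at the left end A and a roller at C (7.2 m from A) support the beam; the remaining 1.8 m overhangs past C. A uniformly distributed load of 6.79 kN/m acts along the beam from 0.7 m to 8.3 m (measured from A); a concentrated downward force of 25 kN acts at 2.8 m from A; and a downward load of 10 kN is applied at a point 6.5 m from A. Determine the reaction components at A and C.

Resultant of the distributed load: 6.79 × 7.6 = 51.604 kN at 4.5 m from A.
ΣM about A: C_y·7.2 − (6.79·7.6)·4.5 − 25·2.8 − 10·6.5 = 0 → C_y = 367.218/7.2 = 51.0025 ≈ 51.00 kN.
ΣF_y = 0: A_y + 51.0025 − 6.79·7.6 − 25 − 10 = 0 → A_y = 35.60 kN.
ΣF_x = 0: no horizontal applied forces, so A_x = 0.

A_x = 0, A_y = 35.60 kN, C_y = 51.00 kN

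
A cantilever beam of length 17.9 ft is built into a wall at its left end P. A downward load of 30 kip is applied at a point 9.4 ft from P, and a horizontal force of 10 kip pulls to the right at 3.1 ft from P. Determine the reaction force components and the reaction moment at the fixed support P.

P_x = -10.00 kip, P_y = 30.00 kip, M_P = 282.0 kip·ft

ΣF_x = 0: P_x + 10 = 0 → P_x = -10.00 kip.
ΣF_y = 0: P_y − 30 = 0 → P_y = 30.00 kip.
ΣM about P: M_P − 30·9.4 = 0 → M_P = 282.0 kip·ft.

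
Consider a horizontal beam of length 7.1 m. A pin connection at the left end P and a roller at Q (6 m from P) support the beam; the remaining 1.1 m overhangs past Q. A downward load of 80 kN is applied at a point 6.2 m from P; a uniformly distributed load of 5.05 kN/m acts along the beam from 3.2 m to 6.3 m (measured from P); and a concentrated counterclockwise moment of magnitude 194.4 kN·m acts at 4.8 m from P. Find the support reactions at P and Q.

P_x = 0, P_y = 32.99 kN, Q_y = 62.66 kN

Resultant of the distributed load: 5.05 × 3.1 = 15.655 kN at 4.75 m from P.
Taking moments about P: Q_y·6 − 80·6.2 − (5.05·3.1)·4.75 + 194.4 = 0 → Q_y = 375.96125/6 = 62.6602 ≈ 62.66 kN.
ΣF_y = 0: P_y + 62.6602 − 80 − 5.05·3.1 = 0 → P_y = 32.99 kN.
ΣF_x = 0: no horizontal applied forces, so P_x = 0.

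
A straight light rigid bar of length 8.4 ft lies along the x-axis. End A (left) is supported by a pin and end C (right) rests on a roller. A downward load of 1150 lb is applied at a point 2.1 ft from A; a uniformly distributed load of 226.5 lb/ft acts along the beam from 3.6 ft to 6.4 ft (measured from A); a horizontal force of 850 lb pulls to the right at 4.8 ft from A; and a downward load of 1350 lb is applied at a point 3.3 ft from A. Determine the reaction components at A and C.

Resultant of the distributed load: 226.5 × 2.8 = 634.2 lb at 5 ft from A.
Moments about A: C_y·8.4 − 1150·2.1 − (226.5·2.8)·5 − 1350·3.3 = 0 → C_y = 10041/8.4 = 1195.36 ≈ 1195 lb.
ΣF_y = 0: A_y + 1195.36 − 1150 − 226.5·2.8 − 1350 = 0 → A_y = 1939 lb.
ΣF_x = 0: A_x + 850 = 0 → A_x = -850.0 lb.

A_x = -850.0 lb, A_y = 1939 lb, C_y = 1195 lb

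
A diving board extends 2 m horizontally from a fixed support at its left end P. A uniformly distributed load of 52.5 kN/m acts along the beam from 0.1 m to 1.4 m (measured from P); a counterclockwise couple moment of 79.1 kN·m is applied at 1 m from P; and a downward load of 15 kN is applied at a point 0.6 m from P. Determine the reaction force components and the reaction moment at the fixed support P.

P_x = 0, P_y = 83.25 kN, M_P = -18.91 kN·m

Resultant of the distributed load: 52.5 × 1.3 = 68.25 kN at 0.75 m from P.
ΣF_x = 0: P_x = 0.
ΣF_y = 0: P_y − 52.5·1.3 − 15 = 0 → P_y = 83.25 kN.
ΣM about P: M_P − (52.5·1.3)·0.75 + 79.1 − 15·0.6 = 0 → M_P = -18.91 kN·m.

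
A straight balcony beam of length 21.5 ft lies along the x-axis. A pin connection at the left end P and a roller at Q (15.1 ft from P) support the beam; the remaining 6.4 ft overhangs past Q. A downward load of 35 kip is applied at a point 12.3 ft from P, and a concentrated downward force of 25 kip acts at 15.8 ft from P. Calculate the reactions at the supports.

Moments about P: Q_y·15.1 − 35·12.3 − 25·15.8 = 0 → Q_y = 825.5/15.1 = 54.6689 ≈ 54.67 kip.
ΣF_y = 0: P_y + 54.6689 − 35 − 25 = 0 → P_y = 5.331 kip.
ΣF_x = 0: no horizontal applied forces, so P_x = 0.

P_x = 0, P_y = 5.331 kip, Q_y = 54.67 kip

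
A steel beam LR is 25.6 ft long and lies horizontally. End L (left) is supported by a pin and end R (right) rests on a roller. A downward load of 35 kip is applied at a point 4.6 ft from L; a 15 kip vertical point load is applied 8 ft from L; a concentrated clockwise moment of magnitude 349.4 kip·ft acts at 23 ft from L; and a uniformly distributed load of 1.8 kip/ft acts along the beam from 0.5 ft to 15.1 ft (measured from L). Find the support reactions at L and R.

L_x = 0, L_y = 43.65 kip, R_y = 32.63 kip

Resultant of the distributed load: 1.8 × 14.6 = 26.28 kip at 7.8 ft from L.
Taking moments about L: R_y·25.6 − 35·4.6 − 15·8 − 349.4 − (1.8·14.6)·7.8 = 0 → R_y = 835.384/25.6 = 32.6322 ≈ 32.63 kip.
ΣF_y = 0: L_y + 32.6322 − 35 − 15 − 1.8·14.6 = 0 → L_y = 43.65 kip.
ΣF_x = 0: no horizontal applied forces, so L_x = 0.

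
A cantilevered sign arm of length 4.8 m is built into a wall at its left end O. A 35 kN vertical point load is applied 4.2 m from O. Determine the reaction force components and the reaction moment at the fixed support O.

O_x = 0, O_y = 35.00 kN, M_O = 147.0 kN·m

ΣF_x = 0: O_x = 0.
ΣF_y = 0: O_y − 35 = 0 → O_y = 35.00 kN.
ΣM about O: M_O − 35·4.2 = 0 → M_O = 147.0 kN·m.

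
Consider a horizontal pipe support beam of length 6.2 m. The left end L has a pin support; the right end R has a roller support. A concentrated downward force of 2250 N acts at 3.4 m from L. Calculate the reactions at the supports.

L_x = 0, L_y = 1016 N, R_y = 1234 N

Moments about L: R_y·6.2 − 2250·3.4 = 0 → R_y = 7650/6.2 = 1233.87 ≈ 1234 N.
ΣF_y = 0: L_y + 1233.87 − 2250 = 0 → L_y = 1016 N.
ΣF_x = 0: no horizontal applied forces, so L_x = 0.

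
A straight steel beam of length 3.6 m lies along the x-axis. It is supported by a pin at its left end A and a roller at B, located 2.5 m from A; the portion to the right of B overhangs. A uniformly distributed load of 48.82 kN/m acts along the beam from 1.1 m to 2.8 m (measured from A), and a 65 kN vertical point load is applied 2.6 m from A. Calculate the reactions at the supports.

Resultant of the distributed load: 48.82 × 1.7 = 82.994 kN at 1.95 m from A.
Taking moments about A: B_y·2.5 − (48.82·1.7)·1.95 − 65·2.6 = 0 → B_y = 330.8383/2.5 = 132.335 ≈ 132.3 kN.
ΣF_y = 0: A_y + 132.335 − 48.82·1.7 − 65 = 0 → A_y = 15.66 kN.
ΣF_x = 0: no horizontal applied forces, so A_x = 0.

A_x = 0, A_y = 15.66 kN, B_y = 132.3 kN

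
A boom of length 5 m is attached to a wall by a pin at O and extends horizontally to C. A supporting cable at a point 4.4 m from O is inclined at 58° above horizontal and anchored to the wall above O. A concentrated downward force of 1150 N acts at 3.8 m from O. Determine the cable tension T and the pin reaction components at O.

T = 1171 N, O_x = 620.6 N, O_y = 156.8 N

ΣM about O: T·sin58°·4.4 − 1150·3.8 = 0 → T = 4370/(4.4·0.848048) = 1171.14 ≈ 1171 N.
ΣF_x = 0: O_x − T·cos58° = 0 → O_x = 1171.14 × 0.529919 = 620.6 N.
ΣF_y = 0: O_y + T·sin58° − 1150 = 0 → O_y = 1150 − 1171.14 × 0.848048 = 156.8 N.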